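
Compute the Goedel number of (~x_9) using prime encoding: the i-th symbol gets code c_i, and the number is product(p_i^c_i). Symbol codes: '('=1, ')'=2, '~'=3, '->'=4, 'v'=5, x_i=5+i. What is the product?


Formula: (~x_9)
Symbol codes: [1, 3, 14, 2]
Primes: [2, 3, 5, 7]
p_1^1 = 2^1 = 2
p_2^3 = 3^3 = 27
p_3^14 = 5^14 = 6103515625
p_4^2 = 7^2 = 49
Product = 16149902343750

16149902343750


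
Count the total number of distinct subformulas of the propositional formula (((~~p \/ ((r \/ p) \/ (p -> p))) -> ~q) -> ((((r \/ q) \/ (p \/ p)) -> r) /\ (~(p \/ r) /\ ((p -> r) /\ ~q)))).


Formula: (((~~p \/ ((r \/ p) \/ (p -> p))) -> ~q) -> ((((r \/ q) \/ (p \/ p)) -> r) /\ (~(p \/ r) /\ ((p -> r) /\ ~q))))
Subformulas found:
  1. r
  2. q
  3. p
  4. ~p
  5. ~q
  6. ~~p
  7. (p \/ p)
  8. (r \/ p)
  9. (r \/ q)
  10. (p -> p)
  11. (p -> r)
  12. (p \/ r)
  13. ~(p \/ r)
  14. ((p -> r) /\ ~q)
  15. ((r \/ p) \/ (p -> p))
  16. ((r \/ q) \/ (p \/ p))
  17. (((r \/ q) \/ (p \/ p)) -> r)
  18. (~(p \/ r) /\ ((p -> r) /\ ~q))
  19. (~~p \/ ((r \/ p) \/ (p -> p)))
  20. ((~~p \/ ((r \/ p) \/ (p -> p))) -> ~q)
  21. ((((r \/ q) \/ (p \/ p)) -> r) /\ (~(p \/ r) /\ ((p -> r) /\ ~q)))
  22. (((~~p \/ ((r \/ p) \/ (p -> p))) -> ~q) -> ((((r \/ q) \/ (p \/ p)) -> r) /\ (~(p \/ r) /\ ((p -> r) /\ ~q))))
Total distinct subformulas = 22

22


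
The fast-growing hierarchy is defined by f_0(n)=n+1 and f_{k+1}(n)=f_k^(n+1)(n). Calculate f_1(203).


f_1(203) = f_0^204(203)
f_0 adds 1 each time, applied 204 times.
f_1(203) = 203 + 204 = 407

407


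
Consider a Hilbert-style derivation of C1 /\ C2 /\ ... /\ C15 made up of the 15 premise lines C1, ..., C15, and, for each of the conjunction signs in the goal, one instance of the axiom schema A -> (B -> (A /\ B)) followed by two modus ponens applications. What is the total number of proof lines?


Conjoining 15 premises:
- 15 premise lines
- the goal has 14 conjunction signs; each costs 1 axiom instance + 2 MP = 3 lines: 3 * 14 = 42
Total = 15 + 42 = 57 lines.

57


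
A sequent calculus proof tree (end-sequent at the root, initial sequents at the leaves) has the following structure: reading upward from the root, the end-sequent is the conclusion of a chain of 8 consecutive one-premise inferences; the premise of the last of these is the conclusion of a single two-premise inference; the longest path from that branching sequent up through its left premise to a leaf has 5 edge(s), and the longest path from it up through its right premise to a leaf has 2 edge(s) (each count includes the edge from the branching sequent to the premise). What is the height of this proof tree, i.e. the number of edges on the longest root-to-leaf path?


Longest path through the left premise: 5 edges (measured from the branching sequent)
Longest path through the right premise: 2 edges
Height of the subtree rooted at the branching sequent: max(5, 2) = 5
The branching sequent sits 8 edges above the root (the chain of one-premise inferences), so height = 5 + 8 = 13

13


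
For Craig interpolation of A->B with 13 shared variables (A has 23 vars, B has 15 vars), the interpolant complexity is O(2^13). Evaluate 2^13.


Shared atoms = 13
Craig interpolant size bound = 2^13
= 8192

8192


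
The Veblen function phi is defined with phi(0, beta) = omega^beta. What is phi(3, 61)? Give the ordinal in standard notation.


phi(3, 61):
phi(3, beta) = eta_beta (the beta-th eta number, fixed point of zeta).
phi(3, 61) = eta_61

eta_61


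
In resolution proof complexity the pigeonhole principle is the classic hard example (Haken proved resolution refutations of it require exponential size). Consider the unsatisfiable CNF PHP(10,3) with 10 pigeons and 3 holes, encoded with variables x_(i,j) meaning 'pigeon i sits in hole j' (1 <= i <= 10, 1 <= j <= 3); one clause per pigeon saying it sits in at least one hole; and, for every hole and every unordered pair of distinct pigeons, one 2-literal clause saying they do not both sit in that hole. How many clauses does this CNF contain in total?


PHP(10,3): 10 pigeons, 3 holes, 10*3 = 30 variables.
- pigeon clauses: one per pigeon -> 10 clauses
- hole clauses: 3 holes * C(10,2) = 3 * 45 -> 135 clauses
Total clauses = 10 + 135 = 145

145


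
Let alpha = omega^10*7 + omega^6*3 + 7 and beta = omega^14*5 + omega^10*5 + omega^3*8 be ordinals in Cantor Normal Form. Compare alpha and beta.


Compare term by term from highest exponent:
alpha = omega^10*7 + omega^6*3 + 7
beta = omega^14*5 + omega^10*5 + omega^3*8
Term 1: alpha has omega^10*7, beta has omega^14*5
Term 2: alpha has omega^6*3, beta has omega^10*5
Term 3: alpha has omega^0*7, beta has omega^3*8
Result: alpha < beta

alpha < beta


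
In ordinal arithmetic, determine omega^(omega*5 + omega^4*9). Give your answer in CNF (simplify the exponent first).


omega^(omega*5 + omega^4*9):
In ordinal addition a term is absorbed by a following term of strictly larger exponent: 1 < 4, so omega*5 + omega^4*9 = omega^4*9.
omega raised to a CNF ordinal is a single CNF term: Result = omega^(omega^4*9)

omega^(omega^4*9)


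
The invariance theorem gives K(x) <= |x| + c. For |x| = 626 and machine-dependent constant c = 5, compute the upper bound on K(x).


K(x) <= |x| + c = 626 + 5 = 631

631


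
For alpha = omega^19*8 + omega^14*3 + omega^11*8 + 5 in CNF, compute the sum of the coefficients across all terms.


CNF: omega^19*8 + omega^14*3 + omega^11*8 + 5
Coefficients: 8 + 3 + 8 + 5 = 24

24


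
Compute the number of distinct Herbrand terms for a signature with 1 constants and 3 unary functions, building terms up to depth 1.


Herbrand terms by depth:
Depth 0: 1 constants
Depth 1: 3 new terms (running total: 4)
Total distinct ground terms = 4

4


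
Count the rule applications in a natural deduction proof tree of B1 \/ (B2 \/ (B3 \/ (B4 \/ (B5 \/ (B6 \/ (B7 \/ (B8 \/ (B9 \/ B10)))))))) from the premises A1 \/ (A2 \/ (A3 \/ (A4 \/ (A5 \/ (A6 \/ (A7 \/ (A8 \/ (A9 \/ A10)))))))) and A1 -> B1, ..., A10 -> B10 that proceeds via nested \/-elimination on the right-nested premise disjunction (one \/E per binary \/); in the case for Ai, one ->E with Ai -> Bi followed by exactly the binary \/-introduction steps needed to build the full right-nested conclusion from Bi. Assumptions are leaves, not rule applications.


Constructive dilemma with 10 branches, all disjunctions right-nested:
- \/E: the premise has 9 binary \/, each eliminated once: 9 nodes.
- ->E: one per case (Ai with Ai -> Bi gives Bi): 10 nodes.
- \/I: in case i < n, Bi needs 1 step to form Bi \/ (B(i+1) \/ ...) and then i-1 steps to prepend B(i-1), ..., B1, i.e. i steps; in case i = n, B10 needs 9 prepend steps.
  \/I total = (1 + 2 + ... + 9) + 9 = 45 + 9 = 54 nodes.
Total = 9 + 10 + 54 = 73

73


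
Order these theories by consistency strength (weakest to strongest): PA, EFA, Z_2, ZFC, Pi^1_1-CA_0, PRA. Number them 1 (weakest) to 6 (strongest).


Ordering by consistency strength:
1. EFA
2. PRA
3. PA
4. Pi^1_1-CA_0
5. Z_2
6. ZFC


PA=3, EFA=1, Z_2=5, ZFC=6, Pi^1_1-CA_0=4, PRA=2


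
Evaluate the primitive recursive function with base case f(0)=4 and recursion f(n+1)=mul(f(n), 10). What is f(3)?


f(0) = 4
f(1) = mul(f(0), 10) = mul(4, 10) = 40
f(2) = mul(f(1), 10) = mul(40, 10) = 400
f(3) = mul(f(2), 10) = mul(400, 10) = 4000


4000


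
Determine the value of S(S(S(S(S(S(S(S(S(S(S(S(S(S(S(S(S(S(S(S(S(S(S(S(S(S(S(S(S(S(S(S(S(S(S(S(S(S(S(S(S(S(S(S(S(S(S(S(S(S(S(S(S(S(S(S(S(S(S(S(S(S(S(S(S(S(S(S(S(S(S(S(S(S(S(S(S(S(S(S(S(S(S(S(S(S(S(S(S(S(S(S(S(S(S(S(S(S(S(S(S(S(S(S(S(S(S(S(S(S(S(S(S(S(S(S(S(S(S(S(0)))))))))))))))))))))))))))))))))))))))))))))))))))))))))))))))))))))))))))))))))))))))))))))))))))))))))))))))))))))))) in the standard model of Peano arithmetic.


Counting successors applied to 0:
120 applications of S to 0 = 120

120


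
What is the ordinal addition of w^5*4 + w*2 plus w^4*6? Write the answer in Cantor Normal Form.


Ordinal addition (w^5*4 + w*2) + w^4*6:
alpha's leading term has exponent 5 > beta's exponent 4, so it survives.
alpha's tail term has exponent 1 < beta's exponent 4, so it is absorbed by beta.
In ordinal addition, any term followed by a strictly larger-exponent term is absorbed.
Result = w^5*4 + w^4*6

w^5*4 + w^4*6


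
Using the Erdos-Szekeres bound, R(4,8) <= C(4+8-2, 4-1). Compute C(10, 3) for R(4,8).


R(4,8) <= C(4+8-2, 4-1) = C(10, 3)
C(10, 3) = 10! / (3! * 7!)
= 120

120


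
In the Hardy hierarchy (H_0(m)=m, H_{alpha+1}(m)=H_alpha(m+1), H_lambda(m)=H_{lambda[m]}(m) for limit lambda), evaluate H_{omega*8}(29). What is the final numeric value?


H_{omega*8}(29):
For the Hardy hierarchy, H_{omega*k}(n) = 2^k * n.
2^8 = 256.
256 * 29 = 7424

7424


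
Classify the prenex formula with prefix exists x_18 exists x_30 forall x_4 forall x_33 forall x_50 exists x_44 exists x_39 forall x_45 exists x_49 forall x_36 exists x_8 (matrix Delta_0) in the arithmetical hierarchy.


Leading quantifier is exists, so the class is Sigma.
Number of quantifier blocks = alternations + 1 = 6 + 1 = 7.
Classification: Sigma_7

Sigma_7


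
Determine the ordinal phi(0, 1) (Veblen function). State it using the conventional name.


phi(0, 1):
phi(0, beta) = omega^beta by definition.
phi(0, 1) = omega^1

omega


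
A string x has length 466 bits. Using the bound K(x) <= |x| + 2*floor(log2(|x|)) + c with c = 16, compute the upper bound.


floor(log2(466)) = 8
2 * 8 = 16
K(x) <= 466 + 16 + 16 = 498

498


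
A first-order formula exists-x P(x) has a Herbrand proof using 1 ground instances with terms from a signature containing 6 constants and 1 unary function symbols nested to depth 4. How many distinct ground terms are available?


Herbrand terms by depth:
Depth 0: 6 constants
Depth 1: 6 new terms (running total: 12)
Depth 2: 6 new terms (running total: 18)
Depth 3: 6 new terms (running total: 24)
Depth 4: 6 new terms (running total: 30)
Total distinct ground terms = 30

30


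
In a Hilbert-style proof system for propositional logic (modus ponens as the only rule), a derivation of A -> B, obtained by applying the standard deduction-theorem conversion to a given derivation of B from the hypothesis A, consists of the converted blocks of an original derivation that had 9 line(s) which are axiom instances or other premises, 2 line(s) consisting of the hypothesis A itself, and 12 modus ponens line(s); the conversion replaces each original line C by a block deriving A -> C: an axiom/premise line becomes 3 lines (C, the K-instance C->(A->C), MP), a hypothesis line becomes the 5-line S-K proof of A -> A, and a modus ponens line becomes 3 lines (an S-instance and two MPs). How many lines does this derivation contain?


Deduction-theorem conversion, block by block:
- 9 axiom/premise lines -> 3 lines each = 27
- 2 hypothesis lines -> 5 lines each (identity proof A->A) = 10
- 12 MP lines -> 3 lines each (S-instance, MP, MP) = 36
Total = 27 + 10 + 36 = 73 lines.

73


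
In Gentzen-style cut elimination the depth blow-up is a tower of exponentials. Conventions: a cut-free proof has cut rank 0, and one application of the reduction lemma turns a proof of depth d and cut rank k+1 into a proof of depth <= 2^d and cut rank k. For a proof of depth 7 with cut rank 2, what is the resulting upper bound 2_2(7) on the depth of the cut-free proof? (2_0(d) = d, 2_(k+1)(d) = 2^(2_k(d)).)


Each rank reduction sends depth d to at most 2^d; cut rank r needs r reductions.
2_0(7) = 7
2_1(7) = 2^7 = 128
2_2(7) = 2^128 = 340282366920938463463374607431768211456
Cut-free depth bound = 340282366920938463463374607431768211456

340282366920938463463374607431768211456


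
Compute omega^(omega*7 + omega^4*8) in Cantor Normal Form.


omega^(omega*7 + omega^4*8):
In ordinal addition a term is absorbed by a following term of strictly larger exponent: 1 < 4, so omega*7 + omega^4*8 = omega^4*8.
omega raised to a CNF ordinal is a single CNF term: Result = omega^(omega^4*8)

omega^(omega^4*8)


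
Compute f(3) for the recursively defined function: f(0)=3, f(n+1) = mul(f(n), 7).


f(0) = 3
f(1) = mul(f(0), 7) = mul(3, 7) = 21
f(2) = mul(f(1), 7) = mul(21, 7) = 147
f(3) = mul(f(2), 7) = mul(147, 7) = 1029


1029


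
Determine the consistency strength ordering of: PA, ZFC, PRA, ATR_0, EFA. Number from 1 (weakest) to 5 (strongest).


Ordering by consistency strength:
1. EFA
2. PRA
3. PA
4. ATR_0
5. ZFC


PA=3, ZFC=5, PRA=2, ATR_0=4, EFA=1


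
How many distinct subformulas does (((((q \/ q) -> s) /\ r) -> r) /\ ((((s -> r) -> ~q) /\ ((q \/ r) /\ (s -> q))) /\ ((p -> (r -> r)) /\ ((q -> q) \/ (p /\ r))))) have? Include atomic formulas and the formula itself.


Formula: (((((q \/ q) -> s) /\ r) -> r) /\ ((((s -> r) -> ~q) /\ ((q \/ r) /\ (s -> q))) /\ ((p -> (r -> r)) /\ ((q -> q) \/ (p /\ r)))))
Subformulas found:
  1. r
  2. q
  3. s
  4. p
  5. ~q
  6. (s -> r)
  7. (q \/ r)
  8. (p /\ r)
  9. (r -> r)
  10. (q -> q)
  11. (s -> q)
  12. (q \/ q)
  13. ((q \/ q) -> s)
  14. (p -> (r -> r))
  15. ((s -> r) -> ~q)
  16. ((q \/ r) /\ (s -> q))
  17. ((q -> q) \/ (p /\ r))
  18. (((q \/ q) -> s) /\ r)
  19. ((((q \/ q) -> s) /\ r) -> r)
  20. ((p -> (r -> r)) /\ ((q -> q) \/ (p /\ r)))
  21. (((s -> r) -> ~q) /\ ((q \/ r) /\ (s -> q)))
  22. ((((s -> r) -> ~q) /\ ((q \/ r) /\ (s -> q))) /\ ((p -> (r -> r)) /\ ((q -> q) \/ (p /\ r))))
  23. (((((q \/ q) -> s) /\ r) -> r) /\ ((((s -> r) -> ~q) /\ ((q \/ r) /\ (s -> q))) /\ ((p -> (r -> r)) /\ ((q -> q) \/ (p /\ r)))))
Total distinct subformulas = 23

23


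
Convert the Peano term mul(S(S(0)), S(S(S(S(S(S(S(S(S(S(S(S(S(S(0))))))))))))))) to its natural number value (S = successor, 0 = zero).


mul(S^2(0), S^14(0)):
S^2(0) = 2
S^14(0) = 14
2 * 14 = 28

28


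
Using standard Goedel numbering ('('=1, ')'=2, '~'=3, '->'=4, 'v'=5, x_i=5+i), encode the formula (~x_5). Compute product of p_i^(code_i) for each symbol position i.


Formula: (~x_5)
Symbol codes: [1, 3, 10, 2]
Primes: [2, 3, 5, 7]
p_1^1 = 2^1 = 2
p_2^3 = 3^3 = 27
p_3^10 = 5^10 = 9765625
p_4^2 = 7^2 = 49
Product = 25839843750

25839843750


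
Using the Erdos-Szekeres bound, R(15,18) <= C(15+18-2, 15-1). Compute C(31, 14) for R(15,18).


R(15,18) <= C(15+18-2, 15-1) = C(31, 14)
C(31, 14) = 31! / (14! * 17!)
= 265182525

265182525


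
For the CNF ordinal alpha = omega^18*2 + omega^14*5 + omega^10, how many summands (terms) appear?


CNF: omega^18*2 + omega^14*5 + omega^10
Count the summands separated by '+':
  term 1: omega^18*2
  term 2: omega^14*5
  term 3: omega^10
Total terms = 3

3


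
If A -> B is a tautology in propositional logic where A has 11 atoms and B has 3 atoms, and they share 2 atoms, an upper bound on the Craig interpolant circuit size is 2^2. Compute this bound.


Shared atoms = 2
Craig interpolant size bound = 2^2
= 4

4


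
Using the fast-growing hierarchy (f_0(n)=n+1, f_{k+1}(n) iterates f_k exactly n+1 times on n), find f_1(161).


f_1(161) = f_0^162(161)
f_0 adds 1 each time, applied 162 times.
f_1(161) = 161 + 162 = 323

323


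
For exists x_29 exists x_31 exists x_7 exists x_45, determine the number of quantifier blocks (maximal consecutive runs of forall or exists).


Alternations = 0.
Blocks = alternations + 1 = 1

1


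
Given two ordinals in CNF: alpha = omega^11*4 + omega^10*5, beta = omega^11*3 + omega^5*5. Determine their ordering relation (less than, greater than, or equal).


Compare term by term from highest exponent:
alpha = omega^11*4 + omega^10*5
beta = omega^11*3 + omega^5*5
Term 1: alpha has omega^11*4, beta has omega^11*3
Term 2: alpha has omega^10*5, beta has omega^5*5
Result: alpha > beta

alpha > beta


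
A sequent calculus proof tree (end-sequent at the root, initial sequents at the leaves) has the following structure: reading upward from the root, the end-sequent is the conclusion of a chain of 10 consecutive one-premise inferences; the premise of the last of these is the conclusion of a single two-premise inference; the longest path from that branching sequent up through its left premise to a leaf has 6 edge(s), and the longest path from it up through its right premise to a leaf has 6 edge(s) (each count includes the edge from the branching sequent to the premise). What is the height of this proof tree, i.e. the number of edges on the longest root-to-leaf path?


Longest path through the left premise: 6 edges (measured from the branching sequent)
Longest path through the right premise: 6 edges
Height of the subtree rooted at the branching sequent: max(6, 6) = 6
The branching sequent sits 10 edges above the root (the chain of one-premise inferences), so height = 6 + 10 = 16

16


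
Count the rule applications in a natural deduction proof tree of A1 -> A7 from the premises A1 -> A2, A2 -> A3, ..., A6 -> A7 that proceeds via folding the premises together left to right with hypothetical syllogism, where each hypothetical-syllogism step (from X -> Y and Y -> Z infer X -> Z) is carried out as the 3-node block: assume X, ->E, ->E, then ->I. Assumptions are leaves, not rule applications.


There are 6 premises in the chain. The first HS step combines premises 1 and 2; each further premise needs one more HS step.
So 6 premises require 6 - 1 = 5 hypothetical-syllogism steps.
Each HS step uses 3 inference nodes (->E, ->E, ->I).
5 * 3 = 15 total inference nodes.

15


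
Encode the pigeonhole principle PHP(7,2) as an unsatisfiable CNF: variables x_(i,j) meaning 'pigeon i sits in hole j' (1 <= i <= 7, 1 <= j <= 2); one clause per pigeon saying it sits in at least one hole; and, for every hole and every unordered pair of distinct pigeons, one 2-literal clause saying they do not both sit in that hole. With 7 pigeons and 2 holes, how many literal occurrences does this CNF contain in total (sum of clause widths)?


PHP(7,2): 7 pigeons, 2 holes, 7*2 = 14 variables.
- pigeon clauses: one per pigeon -> 7 clauses of width 2 -> 14 literals
- hole clauses: 2 holes * C(7,2) = 2 * 21 -> 42 clauses of width 2 -> 84 literals
Total literal occurrences = 14 + 84 = 98

98


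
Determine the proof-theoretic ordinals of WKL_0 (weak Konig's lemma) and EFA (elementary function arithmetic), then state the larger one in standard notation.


Proof-theoretic ordinal of WKL_0 (weak Konig's lemma): omega^omega
Proof-theoretic ordinal of EFA (elementary function arithmetic): omega^3
Comparing: omega^3 < omega^omega.
The larger ordinal is omega^omega (from WKL_0 (weak Konig's lemma)).

omega^omega


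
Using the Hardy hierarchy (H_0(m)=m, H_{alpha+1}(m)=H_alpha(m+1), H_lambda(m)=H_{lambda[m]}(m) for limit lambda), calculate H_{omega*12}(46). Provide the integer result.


H_{omega*12}(46):
For the Hardy hierarchy, H_{omega*k}(n) = 2^k * n.
2^12 = 4096.
4096 * 46 = 188416

188416


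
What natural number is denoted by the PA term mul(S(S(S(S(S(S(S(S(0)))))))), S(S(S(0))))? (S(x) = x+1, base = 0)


mul(S^8(0), S^3(0)):
S^8(0) = 8
S^3(0) = 3
8 * 3 = 24

24


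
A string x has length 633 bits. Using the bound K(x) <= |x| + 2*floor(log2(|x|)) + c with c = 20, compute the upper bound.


floor(log2(633)) = 9
2 * 9 = 18
K(x) <= 633 + 18 + 20 = 671

671


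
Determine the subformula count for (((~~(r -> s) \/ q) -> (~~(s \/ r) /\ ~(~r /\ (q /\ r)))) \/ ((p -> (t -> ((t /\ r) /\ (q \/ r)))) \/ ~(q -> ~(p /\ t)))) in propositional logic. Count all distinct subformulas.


Formula: (((~~(r -> s) \/ q) -> (~~(s \/ r) /\ ~(~r /\ (q /\ r)))) \/ ((p -> (t -> ((t /\ r) /\ (q \/ r)))) \/ ~(q -> ~(p /\ t))))
Subformulas found:
  1. r
  2. q
  3. s
  4. t
  5. p
  6. ~r
  7. (s \/ r)
  8. (t /\ r)
  9. (q /\ r)
  10. (q \/ r)
  11. (r -> s)
  12. (p /\ t)
  13. ~(p /\ t)
  14. ~(s \/ r)
  15. ~(r -> s)
  16. ~~(s \/ r)
  17. ~~(r -> s)
  18. (~r /\ (q /\ r))
  19. (q -> ~(p /\ t))
  20. ~(q -> ~(p /\ t))
  21. (~~(r -> s) \/ q)
  22. ~(~r /\ (q /\ r))
  23. ((t /\ r) /\ (q \/ r))
  24. (t -> ((t /\ r) /\ (q \/ r)))
  25. (~~(s \/ r) /\ ~(~r /\ (q /\ r)))
  26. (p -> (t -> ((t /\ r) /\ (q \/ r))))
  27. ((~~(r -> s) \/ q) -> (~~(s \/ r) /\ ~(~r /\ (q /\ r))))
  28. ((p -> (t -> ((t /\ r) /\ (q \/ r)))) \/ ~(q -> ~(p /\ t)))
  29. (((~~(r -> s) \/ q) -> (~~(s \/ r) /\ ~(~r /\ (q /\ r)))) \/ ((p -> (t -> ((t /\ r) /\ (q \/ r)))) \/ ~(q -> ~(p /\ t))))
Total distinct subformulas = 29

29


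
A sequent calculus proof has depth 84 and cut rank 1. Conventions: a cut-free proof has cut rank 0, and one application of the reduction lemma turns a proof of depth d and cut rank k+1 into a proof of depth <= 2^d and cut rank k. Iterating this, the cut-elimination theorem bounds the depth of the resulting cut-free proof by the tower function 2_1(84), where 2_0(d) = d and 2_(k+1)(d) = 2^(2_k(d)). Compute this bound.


Each rank reduction sends depth d to at most 2^d; cut rank r needs r reductions.
2_0(84) = 84
2_1(84) = 2^84 = 19342813113834066795298816
Cut-free depth bound = 19342813113834066795298816

19342813113834066795298816


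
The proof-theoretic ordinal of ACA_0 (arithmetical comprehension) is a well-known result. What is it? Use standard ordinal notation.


The proof-theoretic ordinal of ACA_0 (arithmetical comprehension) is a standard result in ordinal analysis.
This ordinal is the supremum of order types of primitive recursive well-orderings
that the theory can prove to be well-ordered.
For ACA_0 (arithmetical comprehension), the proof-theoretic ordinal is epsilon_0.

epsilon_0


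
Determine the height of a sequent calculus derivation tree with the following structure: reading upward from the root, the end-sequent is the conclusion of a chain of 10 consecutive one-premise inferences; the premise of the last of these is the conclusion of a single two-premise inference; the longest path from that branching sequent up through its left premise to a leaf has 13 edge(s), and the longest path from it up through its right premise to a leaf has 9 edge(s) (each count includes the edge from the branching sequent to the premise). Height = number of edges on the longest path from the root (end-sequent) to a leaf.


Longest path through the left premise: 13 edges (measured from the branching sequent)
Longest path through the right premise: 9 edges
Height of the subtree rooted at the branching sequent: max(13, 9) = 13
The branching sequent sits 10 edges above the root (the chain of one-premise inferences), so height = 13 + 10 = 23

23


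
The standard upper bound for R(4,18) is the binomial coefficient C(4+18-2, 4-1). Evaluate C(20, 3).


R(4,18) <= C(4+18-2, 4-1) = C(20, 3)
C(20, 3) = 20! / (3! * 17!)
= 1140

1140


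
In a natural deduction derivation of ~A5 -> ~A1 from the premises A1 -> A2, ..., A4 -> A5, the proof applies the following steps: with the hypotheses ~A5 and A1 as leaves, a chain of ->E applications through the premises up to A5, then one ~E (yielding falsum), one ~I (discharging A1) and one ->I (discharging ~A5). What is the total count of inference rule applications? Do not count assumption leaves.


From hypothesis A1, 4 ->E steps along the 4 premises yield A5.
~E with hypothesis ~A5 gives falsum (1 node); ~I discharging A1 gives ~A1 (1 node); ->I discharging ~A5 gives the goal (1 node).
Total = 4 + 3 = 7 inference nodes.

7


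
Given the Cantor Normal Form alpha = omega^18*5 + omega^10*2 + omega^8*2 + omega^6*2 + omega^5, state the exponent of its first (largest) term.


CNF: omega^18*5 + omega^10*2 + omega^8*2 + omega^6*2 + omega^5
The leading term is omega^18*5, which has exponent 18.

18


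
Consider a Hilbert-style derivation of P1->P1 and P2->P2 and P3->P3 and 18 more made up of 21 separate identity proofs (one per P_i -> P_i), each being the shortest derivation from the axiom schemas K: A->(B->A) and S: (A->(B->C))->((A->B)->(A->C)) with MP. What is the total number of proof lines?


The shortest proof of A->A from K and S in the Hilbert calculus has exactly 5 lines:
(1) K instance A->((A->A)->A), (2) S instance, (3) MP on 1,2, (4) K instance A->(A->A), (5) MP on 3,4.
For 21 independent identities: 21 * 5 = 105 lines total.

105


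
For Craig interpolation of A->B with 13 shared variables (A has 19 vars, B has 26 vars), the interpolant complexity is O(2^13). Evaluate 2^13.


Shared atoms = 13
Craig interpolant size bound = 2^13
= 8192

8192


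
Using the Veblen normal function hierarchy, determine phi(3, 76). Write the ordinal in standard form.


phi(3, 76):
phi(3, beta) = eta_beta (the beta-th eta number, fixed point of zeta).
phi(3, 76) = eta_76

eta_76


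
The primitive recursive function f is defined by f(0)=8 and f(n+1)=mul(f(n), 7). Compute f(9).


f(0) = 8
f(1) = mul(f(0), 7) = mul(8, 7) = 56
f(2) = mul(f(1), 7) = mul(56, 7) = 392
f(3) = mul(f(2), 7) = mul(392, 7) = 2744
f(4) = mul(f(3), 7) = mul(2744, 7) = 19208
f(5) = mul(f(4), 7) = mul(19208, 7) = 134456
f(6) = mul(f(5), 7) = mul(134456, 7) = 941192
f(7) = mul(f(6), 7) = mul(941192, 7) = 6588344
f(8) = mul(f(7), 7) = mul(6588344, 7) = 46118408
f(9) = mul(f(8), 7) = mul(46118408, 7) = 322828856


322828856


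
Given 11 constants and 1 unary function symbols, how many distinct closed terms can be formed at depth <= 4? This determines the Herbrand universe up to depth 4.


Herbrand terms by depth:
Depth 0: 11 constants
Depth 1: 11 new terms (running total: 22)
Depth 2: 11 new terms (running total: 33)
Depth 3: 11 new terms (running total: 44)
Depth 4: 11 new terms (running total: 55)
Total distinct ground terms = 55

55


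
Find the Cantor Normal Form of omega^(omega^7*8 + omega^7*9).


omega^(omega^7*8 + omega^7*9):
Both terms of the exponent have the same exponent 7, so they merge: omega^7*8 + omega^7*9 = omega^7*(8+9) = omega^7*17.
omega raised to a CNF ordinal is a single CNF term: Result = omega^(omega^7*17)

omega^(omega^7*17)


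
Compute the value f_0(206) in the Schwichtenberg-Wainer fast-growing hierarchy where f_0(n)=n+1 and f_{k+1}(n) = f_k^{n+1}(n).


f_0(206) = 206 + 1 = 207

207


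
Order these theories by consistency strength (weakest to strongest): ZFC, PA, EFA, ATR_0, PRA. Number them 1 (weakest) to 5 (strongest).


Ordering by consistency strength:
1. EFA
2. PRA
3. PA
4. ATR_0
5. ZFC


ZFC=5, PA=3, EFA=1, ATR_0=4, PRA=2


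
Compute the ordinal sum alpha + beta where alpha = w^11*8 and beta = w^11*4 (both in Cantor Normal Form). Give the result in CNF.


Ordinal addition w^11*8 + w^11*4:
Both terms have the same exponent 11.
w^e*c + w^e*d = w^e*(c+d).
Result = w^11*(8+4) = w^11*12

w^11*12


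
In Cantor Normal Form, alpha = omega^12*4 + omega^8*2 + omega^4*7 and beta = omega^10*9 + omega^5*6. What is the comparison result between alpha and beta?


Compare term by term from highest exponent:
alpha = omega^12*4 + omega^8*2 + omega^4*7
beta = omega^10*9 + omega^5*6
Term 1: alpha has omega^12*4, beta has omega^10*9
Term 2: alpha has omega^8*2, beta has omega^5*6
Term 3: alpha has omega^4*7, beta has omega^0*0
Result: alpha > beta

alpha > beta


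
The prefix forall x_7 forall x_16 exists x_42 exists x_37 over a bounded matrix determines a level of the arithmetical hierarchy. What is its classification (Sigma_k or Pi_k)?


Leading quantifier is forall, so the class is Pi.
Number of quantifier blocks = alternations + 1 = 1 + 1 = 2.
Classification: Pi_2

Pi_2


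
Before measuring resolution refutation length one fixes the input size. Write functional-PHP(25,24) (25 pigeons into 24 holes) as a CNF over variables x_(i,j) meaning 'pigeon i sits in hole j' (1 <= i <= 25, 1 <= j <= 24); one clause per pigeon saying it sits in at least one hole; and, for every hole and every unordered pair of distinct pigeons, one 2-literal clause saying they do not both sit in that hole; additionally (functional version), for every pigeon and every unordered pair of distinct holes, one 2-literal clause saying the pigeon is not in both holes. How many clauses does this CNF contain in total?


functional-PHP(25,24): 25 pigeons, 24 holes, 25*24 = 600 variables.
- pigeon clauses: one per pigeon -> 25 clauses
- hole clauses: 24 holes * C(25,2) = 24 * 300 -> 7200 clauses
- functional clauses: 25 pigeons * C(24,2) = 25 * 276 -> 6900 clauses
Total clauses = 25 + 7200 + 6900 = 14125

14125


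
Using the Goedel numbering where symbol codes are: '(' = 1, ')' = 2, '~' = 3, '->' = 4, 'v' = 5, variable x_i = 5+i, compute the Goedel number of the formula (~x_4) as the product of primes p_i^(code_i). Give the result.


Formula: (~x_4)
Symbol codes: [1, 3, 9, 2]
Primes: [2, 3, 5, 7]
p_1^1 = 2^1 = 2
p_2^3 = 3^3 = 27
p_3^9 = 5^9 = 1953125
p_4^2 = 7^2 = 49
Product = 5167968750

5167968750


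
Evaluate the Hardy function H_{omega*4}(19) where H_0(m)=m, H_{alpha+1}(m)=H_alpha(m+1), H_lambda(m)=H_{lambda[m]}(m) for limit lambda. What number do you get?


H_{omega*4}(19):
For the Hardy hierarchy, H_{omega*k}(n) = 2^k * n.
2^4 = 16.
16 * 19 = 304

304


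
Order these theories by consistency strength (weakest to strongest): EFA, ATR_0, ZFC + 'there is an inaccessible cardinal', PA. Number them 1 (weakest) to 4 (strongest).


Ordering by consistency strength:
1. EFA
2. PA
3. ATR_0
4. ZFC + 'there is an inaccessible cardinal'


EFA=1, ATR_0=3, ZFC + 'there is an inaccessible cardinal'=4, PA=2


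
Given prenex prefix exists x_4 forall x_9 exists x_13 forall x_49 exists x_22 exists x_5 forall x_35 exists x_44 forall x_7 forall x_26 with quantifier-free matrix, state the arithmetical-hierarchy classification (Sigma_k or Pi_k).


Leading quantifier is exists, so the class is Sigma.
Number of quantifier blocks = alternations + 1 = 7 + 1 = 8.
Classification: Sigma_8

Sigma_8


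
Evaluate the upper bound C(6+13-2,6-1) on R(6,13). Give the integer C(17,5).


R(6,13) <= C(6+13-2, 6-1) = C(17, 5)
C(17, 5) = 17! / (5! * 12!)
= 6188

6188


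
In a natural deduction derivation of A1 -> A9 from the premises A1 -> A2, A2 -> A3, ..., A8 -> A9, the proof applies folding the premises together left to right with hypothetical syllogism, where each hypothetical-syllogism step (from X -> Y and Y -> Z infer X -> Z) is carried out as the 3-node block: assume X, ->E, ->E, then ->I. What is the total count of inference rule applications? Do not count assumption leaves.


There are 8 premises in the chain. The first HS step combines premises 1 and 2; each further premise needs one more HS step.
So 8 premises require 8 - 1 = 7 hypothetical-syllogism steps.
Each HS step uses 3 inference nodes (->E, ->E, ->I).
7 * 3 = 21 total inference nodes.

21


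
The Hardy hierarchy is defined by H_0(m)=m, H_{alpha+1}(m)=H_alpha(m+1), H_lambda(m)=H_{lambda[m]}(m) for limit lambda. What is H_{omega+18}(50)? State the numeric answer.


H_{omega+18}(50):
Unwind the 18 successor steps: H_{omega+18}(50) = H_omega(50+18) = H_omega(68).
H_omega(m) = H_m(m) = m + m = 2m.
Result = 2 * 68 = 136

136


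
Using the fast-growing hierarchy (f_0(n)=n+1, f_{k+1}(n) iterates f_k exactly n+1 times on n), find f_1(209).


f_1(209) = f_0^210(209)
f_0 adds 1 each time, applied 210 times.
f_1(209) = 209 + 210 = 419

419


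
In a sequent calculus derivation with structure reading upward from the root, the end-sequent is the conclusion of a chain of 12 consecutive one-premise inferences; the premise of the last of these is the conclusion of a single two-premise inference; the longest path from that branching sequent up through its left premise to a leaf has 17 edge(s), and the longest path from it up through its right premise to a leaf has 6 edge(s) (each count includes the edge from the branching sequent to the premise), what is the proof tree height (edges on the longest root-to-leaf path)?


Longest path through the left premise: 17 edges (measured from the branching sequent)
Longest path through the right premise: 6 edges
Height of the subtree rooted at the branching sequent: max(17, 6) = 17
The branching sequent sits 12 edges above the root (the chain of one-premise inferences), so height = 17 + 12 = 29

29


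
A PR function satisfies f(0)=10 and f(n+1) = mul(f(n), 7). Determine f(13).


f(0) = 10
f(1) = mul(f(0), 7) = mul(10, 7) = 70
f(2) = mul(f(1), 7) = mul(70, 7) = 490
f(3) = mul(f(2), 7) = mul(490, 7) = 3430
f(4) = mul(f(3), 7) = mul(3430, 7) = 24010
f(5) = mul(f(4), 7) = mul(24010, 7) = 168070
f(6) = mul(f(5), 7) = mul(168070, 7) = 1176490
f(7) = mul(f(6), 7) = mul(1176490, 7) = 8235430
f(8) = mul(f(7), 7) = mul(8235430, 7) = 57648010
f(9) = mul(f(8), 7) = mul(57648010, 7) = 403536070
f(10) = mul(f(9), 7) = mul(403536070, 7) = 2824752490
f(11) = mul(f(10), 7) = mul(2824752490, 7) = 19773267430
f(12) = mul(f(11), 7) = mul(19773267430, 7) = 138412872010
f(13) = mul(f(12), 7) = mul(138412872010, 7) = 968890104070


968890104070


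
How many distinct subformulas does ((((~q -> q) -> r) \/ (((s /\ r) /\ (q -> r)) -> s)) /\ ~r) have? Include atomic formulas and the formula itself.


Formula: ((((~q -> q) -> r) \/ (((s /\ r) /\ (q -> r)) -> s)) /\ ~r)
Subformulas found:
  1. q
  2. s
  3. r
  4. ~q
  5. ~r
  6. (s /\ r)
  7. (q -> r)
  8. (~q -> q)
  9. ((~q -> q) -> r)
  10. ((s /\ r) /\ (q -> r))
  11. (((s /\ r) /\ (q -> r)) -> s)
  12. (((~q -> q) -> r) \/ (((s /\ r) /\ (q -> r)) -> s))
  13. ((((~q -> q) -> r) \/ (((s /\ r) /\ (q -> r)) -> s)) /\ ~r)
Total distinct subformulas = 13

13


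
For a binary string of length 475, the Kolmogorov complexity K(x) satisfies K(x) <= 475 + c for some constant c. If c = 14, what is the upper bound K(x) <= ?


K(x) <= |x| + c = 475 + 14 = 489

489


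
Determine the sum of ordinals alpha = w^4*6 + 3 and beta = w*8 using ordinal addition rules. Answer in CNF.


Ordinal addition (w^4*6 + 3) + w*8:
alpha's leading term has exponent 4 > beta's exponent 1, so it survives.
alpha's tail term has exponent 0 < beta's exponent 1, so it is absorbed by beta.
In ordinal addition, any term followed by a strictly larger-exponent term is absorbed.
Result = w^4*6 + w*8

w^4*6 + w*8


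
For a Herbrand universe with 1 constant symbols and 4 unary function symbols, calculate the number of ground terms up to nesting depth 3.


Herbrand terms by depth:
Depth 0: 1 constants
Depth 1: 4 new terms (running total: 5)
Depth 2: 16 new terms (running total: 21)
Depth 3: 64 new terms (running total: 85)
Total distinct ground terms = 85

85


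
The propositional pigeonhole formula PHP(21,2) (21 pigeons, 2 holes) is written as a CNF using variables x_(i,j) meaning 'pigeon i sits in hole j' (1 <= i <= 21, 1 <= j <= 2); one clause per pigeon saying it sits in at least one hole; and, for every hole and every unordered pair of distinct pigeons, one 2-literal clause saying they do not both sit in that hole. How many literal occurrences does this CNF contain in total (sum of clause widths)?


PHP(21,2): 21 pigeons, 2 holes, 21*2 = 42 variables.
- pigeon clauses: one per pigeon -> 21 clauses of width 2 -> 42 literals
- hole clauses: 2 holes * C(21,2) = 2 * 210 -> 420 clauses of width 2 -> 840 literals
Total literal occurrences = 42 + 840 = 882

882


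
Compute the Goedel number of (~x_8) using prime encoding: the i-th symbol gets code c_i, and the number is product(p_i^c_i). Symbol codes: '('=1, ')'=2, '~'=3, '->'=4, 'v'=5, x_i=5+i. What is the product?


Formula: (~x_8)
Symbol codes: [1, 3, 13, 2]
Primes: [2, 3, 5, 7]
p_1^1 = 2^1 = 2
p_2^3 = 3^3 = 27
p_3^13 = 5^13 = 1220703125
p_4^2 = 7^2 = 49
Product = 3229980468750

3229980468750


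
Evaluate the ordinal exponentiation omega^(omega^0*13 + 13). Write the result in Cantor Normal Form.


omega^(omega^0*13 + 13):
omega^0 = 1, so the exponent is 13 + 13 = 26 (finite ordinal addition).
Result = omega^26, already a single CNF term.

omega^26


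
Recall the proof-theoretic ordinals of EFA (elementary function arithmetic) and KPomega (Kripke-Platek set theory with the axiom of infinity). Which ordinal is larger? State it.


Proof-theoretic ordinal of EFA (elementary function arithmetic): omega^3
Proof-theoretic ordinal of KPomega (Kripke-Platek set theory with the axiom of infinity): psi_0(epsilon_{Omega+1})
Comparing: omega^3 < psi_0(epsilon_{Omega+1}).
The larger ordinal is psi_0(epsilon_{Omega+1}) (from KPomega (Kripke-Platek set theory with the axiom of infinity)).

psi_0(epsilon_{Omega+1})


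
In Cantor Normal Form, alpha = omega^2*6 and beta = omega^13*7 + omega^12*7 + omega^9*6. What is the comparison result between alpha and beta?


Compare term by term from highest exponent:
alpha = omega^2*6
beta = omega^13*7 + omega^12*7 + omega^9*6
Term 1: alpha has omega^2*6, beta has omega^13*7
Term 2: alpha has omega^0*0, beta has omega^12*7
Term 3: alpha has omega^0*0, beta has omega^9*6
Result: alpha < beta

alpha < beta


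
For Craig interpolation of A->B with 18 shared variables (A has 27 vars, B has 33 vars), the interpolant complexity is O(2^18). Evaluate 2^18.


Shared atoms = 18
Craig interpolant size bound = 2^18
= 262144

262144


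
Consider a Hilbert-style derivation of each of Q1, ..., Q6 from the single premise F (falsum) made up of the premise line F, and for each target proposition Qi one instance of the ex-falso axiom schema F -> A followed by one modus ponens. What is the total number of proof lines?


Ex falso, line by line:
- 1 premise line (F)
- 6 targets, each needing 1 axiom instance (F -> Qi) + 1 MP = 2 lines: 2 * 6 = 12
Total = 1 + 12 = 13 lines.

13


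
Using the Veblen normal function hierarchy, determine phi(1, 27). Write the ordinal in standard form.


phi(1, 27):
phi(1, beta) = epsilon_beta (the beta-th epsilon number).
phi(1, 27) = epsilon_27

epsilon_27


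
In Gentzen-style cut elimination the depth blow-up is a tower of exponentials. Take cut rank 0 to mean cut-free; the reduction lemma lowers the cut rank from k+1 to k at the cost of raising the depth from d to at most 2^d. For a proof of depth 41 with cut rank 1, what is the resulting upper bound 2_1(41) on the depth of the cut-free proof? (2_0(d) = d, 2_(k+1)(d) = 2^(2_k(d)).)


Each rank reduction sends depth d to at most 2^d; cut rank r needs r reductions.
2_0(41) = 41
2_1(41) = 2^41 = 2199023255552
Cut-free depth bound = 2199023255552

2199023255552


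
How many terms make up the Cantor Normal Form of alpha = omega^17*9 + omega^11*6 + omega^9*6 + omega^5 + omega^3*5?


CNF: omega^17*9 + omega^11*6 + omega^9*6 + omega^5 + omega^3*5
Count the summands separated by '+':
  term 1: omega^17*9
  term 2: omega^11*6
  term 3: omega^9*6
  term 4: omega^5
  term 5: omega^3*5
Total terms = 5

5


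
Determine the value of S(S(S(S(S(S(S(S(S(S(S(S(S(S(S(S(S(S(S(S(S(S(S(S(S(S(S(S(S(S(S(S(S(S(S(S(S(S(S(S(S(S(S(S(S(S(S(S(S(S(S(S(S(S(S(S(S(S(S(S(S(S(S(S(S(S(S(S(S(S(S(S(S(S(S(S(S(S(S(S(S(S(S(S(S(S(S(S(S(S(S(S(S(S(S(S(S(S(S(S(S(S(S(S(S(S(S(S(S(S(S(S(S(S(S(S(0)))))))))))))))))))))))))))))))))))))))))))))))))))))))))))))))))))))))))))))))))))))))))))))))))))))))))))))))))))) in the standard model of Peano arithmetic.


Counting successors applied to 0:
116 applications of S to 0 = 116

116


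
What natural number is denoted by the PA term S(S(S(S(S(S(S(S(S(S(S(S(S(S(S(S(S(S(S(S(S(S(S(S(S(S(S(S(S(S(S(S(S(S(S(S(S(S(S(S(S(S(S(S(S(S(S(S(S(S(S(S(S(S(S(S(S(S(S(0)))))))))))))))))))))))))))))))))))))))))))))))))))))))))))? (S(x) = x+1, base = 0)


Counting successors applied to 0:
59 applications of S to 0 = 59

59


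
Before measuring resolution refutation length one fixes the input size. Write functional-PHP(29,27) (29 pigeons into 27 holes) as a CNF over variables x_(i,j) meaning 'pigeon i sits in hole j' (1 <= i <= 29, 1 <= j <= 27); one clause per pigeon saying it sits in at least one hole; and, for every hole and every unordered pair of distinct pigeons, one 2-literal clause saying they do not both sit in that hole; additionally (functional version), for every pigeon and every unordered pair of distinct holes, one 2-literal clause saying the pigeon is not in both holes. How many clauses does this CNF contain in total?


functional-PHP(29,27): 29 pigeons, 27 holes, 29*27 = 783 variables.
- pigeon clauses: one per pigeon -> 29 clauses
- hole clauses: 27 holes * C(29,2) = 27 * 406 -> 10962 clauses
- functional clauses: 29 pigeons * C(27,2) = 29 * 351 -> 10179 clauses
Total clauses = 29 + 10962 + 10179 = 21170

21170
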